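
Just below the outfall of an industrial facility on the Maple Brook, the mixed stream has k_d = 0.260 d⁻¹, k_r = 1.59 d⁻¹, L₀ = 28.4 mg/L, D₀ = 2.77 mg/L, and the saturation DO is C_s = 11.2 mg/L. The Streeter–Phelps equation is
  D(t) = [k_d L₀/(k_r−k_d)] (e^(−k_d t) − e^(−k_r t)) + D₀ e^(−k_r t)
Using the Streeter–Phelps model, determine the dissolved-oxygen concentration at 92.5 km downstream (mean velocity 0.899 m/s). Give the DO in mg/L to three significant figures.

Travel time t = x/v = 92.5 km / (0.899 m/s) = 92500 m / 0.899 m/s = 102900 s = 1.191 d.
k_d L₀/(k_r−k_d) = 0.260×28.4/(1.59−0.260) = 7.384/1.330 = 5.552 mg/L.
e^(−k_d t) = e^(−0.260×1.191) = 0.7337; e^(−k_r t) = e^(−1.59×1.191) = 0.1505.
D = 5.552 × (0.7337 − 0.1505) + 2.77 × 0.1505 = 3.238 + 0.4170 = 3.655 mg/L.
DO = C_s − D = 11.2 − 3.655 = 7.545 mg/L.

DO ≈ 7.55 mg/L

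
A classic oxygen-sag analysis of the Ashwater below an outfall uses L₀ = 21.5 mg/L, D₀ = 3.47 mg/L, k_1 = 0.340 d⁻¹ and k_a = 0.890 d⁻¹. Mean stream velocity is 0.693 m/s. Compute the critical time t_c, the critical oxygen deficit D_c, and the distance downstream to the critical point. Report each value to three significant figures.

At the critical point dD/dt = 0, so k_1 L₀ e^(−k_1 t) = k_a D. Substituting D(t) from the Streeter–Phelps equation and solving for t gives
t_c = ln[(k_a/k_1)(1 − D₀(k_a−k_1)/(k_1 L₀))] / (k_a−k_1).
Here k_a−k_1 = 0.5500 d⁻¹ and 1 − D₀(k_a−k_1)/(k_1 L₀) = 1 − 3.47×0.5500/(0.340×21.5) = 0.7389, so
t_c = ln(2.618 × 0.7389) / 0.5500 = 0.6597 / 0.5500 = 1.199 d.
D_c = (k_1/k_a) L₀ e^(−k_1 t_c) = (0.340/0.890) × 21.5 × e^(−0.340×1.199) = 0.3820 × 21.5 × 0.6651 = 5.463 mg/L.
x_c = v t_c = 0.693 m/s × 1.199 d × 86400 s/d = 71820 m ≈ 71.8 km.

t_c ≈ 1.20 d; D_c ≈ 5.46 mg/L; x_c ≈ 71.8 km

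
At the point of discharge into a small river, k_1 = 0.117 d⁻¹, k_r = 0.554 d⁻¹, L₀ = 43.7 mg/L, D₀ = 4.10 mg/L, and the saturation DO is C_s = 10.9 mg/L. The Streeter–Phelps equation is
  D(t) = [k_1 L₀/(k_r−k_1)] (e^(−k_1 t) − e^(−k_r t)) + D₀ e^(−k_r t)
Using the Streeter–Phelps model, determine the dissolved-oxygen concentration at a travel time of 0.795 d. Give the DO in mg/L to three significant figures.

DO ≈ 5.13 mg/L

k_1 L₀/(k_r−k_1) = 0.117×43.7/(0.554−0.117) = 5.113/0.4370 = 11.70 mg/L.
e^(−k_1 t) = e^(−0.117×0.7950) = 0.9112; e^(−k_r t) = e^(−0.554×0.7950) = 0.6438.
D = 11.70 × (0.9112 − 0.6438) + 4.10 × 0.6438 = 3.129 + 2.639 = 5.768 mg/L.
DO = C_s − D = 10.9 − 5.768 = 5.132 mg/L.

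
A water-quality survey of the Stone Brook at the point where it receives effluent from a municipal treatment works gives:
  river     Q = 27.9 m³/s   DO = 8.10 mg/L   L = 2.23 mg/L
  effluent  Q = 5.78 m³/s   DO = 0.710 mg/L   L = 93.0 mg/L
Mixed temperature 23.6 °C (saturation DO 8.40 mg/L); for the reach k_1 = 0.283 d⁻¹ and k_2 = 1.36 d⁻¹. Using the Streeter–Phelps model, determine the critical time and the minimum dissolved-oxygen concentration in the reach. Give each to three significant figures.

Mixed DO = (27.9×8.10 + 5.78×0.710)/(27.9+5.78) = 230.1/33.68 = 6.832 mg/L.
Mixed L₀ = (27.9×2.23 + 5.78×93.0)/(33.68) = 599.8/33.68 = 17.81 mg/L.
Initial deficit D₀ = C_s − DO₀ = 8.40 − 6.832 = 1.568 mg/L.
t_c = (1/1.077) ln[(1.36/0.283)(1 − 1.568×1.077/(0.283×17.81))] = 0.9285 × ln(3.195) = 1.079 d.
D_c = (0.283/1.36) × 17.81 × e^(−0.283×1.079) = 0.2081 × 17.81 × 0.7370 = 2.731 mg/L.
Minimum DO = 8.40 − 2.731 = 5.669 mg/L.

t_c ≈ 1.08 d; minimum DO ≈ 5.67 mg/L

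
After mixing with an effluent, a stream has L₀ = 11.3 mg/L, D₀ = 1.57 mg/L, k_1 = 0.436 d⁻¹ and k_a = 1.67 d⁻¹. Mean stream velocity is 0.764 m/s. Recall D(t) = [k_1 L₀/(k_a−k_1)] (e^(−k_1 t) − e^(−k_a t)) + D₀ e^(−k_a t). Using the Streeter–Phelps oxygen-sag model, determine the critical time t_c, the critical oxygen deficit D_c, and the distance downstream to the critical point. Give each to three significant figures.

t_c ≈ 0.683 d; D_c ≈ 2.19 mg/L; x_c ≈ 45.1 km

At the critical point dD/dt = 0, so k_1 L₀ e^(−k_1 t) = k_a D. Substituting D(t) from the Streeter–Phelps equation and solving for t gives
t_c = ln[(k_a/k_1)(1 − D₀(k_a−k_1)/(k_1 L₀))] / (k_a−k_1).
Here k_a−k_1 = 1.234 d⁻¹ and 1 − D₀(k_a−k_1)/(k_1 L₀) = 1 − 1.57×1.234/(0.436×11.3) = 0.6068, so
t_c = ln(3.830 × 0.6068) / 1.234 = 0.8433 / 1.234 = 0.6834 d.
L(t_c) = L₀ e^(−k_1 t_c) = 11.3 × 0.7423 = 8.388 mg/L, and at the critical point k_a D_c = k_1 L, so D_c = (0.436/1.67) × 8.388 = 2.190 mg/L.
x_c = v t_c = 0.764 m/s × 0.6834 d × 86400 s/d = 45110 m ≈ 45.1 km.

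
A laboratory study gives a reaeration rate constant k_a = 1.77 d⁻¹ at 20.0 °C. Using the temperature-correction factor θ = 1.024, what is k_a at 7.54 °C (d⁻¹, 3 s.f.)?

k_a ≈ 1.32 d⁻¹

k_a(T₂) = k_a(T₁) · θ^(T₂−T₁) = 1.77 × 1.024^(7.54−20.0)
= 1.77 × 1.024^-12.5 = 1.77 × 0.7442 = 1.317 d⁻¹.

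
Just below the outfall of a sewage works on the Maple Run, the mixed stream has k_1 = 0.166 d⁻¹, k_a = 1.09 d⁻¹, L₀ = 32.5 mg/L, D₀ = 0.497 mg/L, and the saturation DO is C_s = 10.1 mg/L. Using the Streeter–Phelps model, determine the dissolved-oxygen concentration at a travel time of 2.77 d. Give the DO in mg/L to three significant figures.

k_1 L₀/(k_a−k_1) = 0.166×32.5/(1.09−0.166) = 5.395/0.9240 = 5.839 mg/L.
e^(−k_1 t) = e^(−0.166×2.770) = 0.6314; e^(−k_a t) = e^(−1.09×2.770) = 0.04884.
D = 5.839 × (0.6314 − 0.04884) + 0.497 × 0.04884 = 3.401 + 0.02427 = 3.426 mg/L.
DO = C_s − D = 10.1 − 3.426 = 6.674 mg/L.

DO ≈ 6.67 mg/L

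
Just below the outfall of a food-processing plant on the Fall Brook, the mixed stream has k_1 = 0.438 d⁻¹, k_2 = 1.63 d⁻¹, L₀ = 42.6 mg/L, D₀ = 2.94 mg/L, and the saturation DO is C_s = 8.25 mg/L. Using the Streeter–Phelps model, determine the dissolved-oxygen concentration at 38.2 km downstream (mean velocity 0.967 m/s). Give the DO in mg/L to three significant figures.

DO ≈ 1.47 mg/L

Travel time t = x/v = 38.2 km / (0.967 m/s) = 38200 m / 0.967 m/s = 39500 s = 0.4572 d.
k_1 L₀/(k_2−k_1) = 0.438×42.6/(1.63−0.438) = 18.66/1.192 = 15.65 mg/L.
e^(−k_1 t) = e^(−0.438×0.4572) = 0.8185; e^(−k_2 t) = e^(−1.63×0.4572) = 0.4746.
D = 15.65 × (0.8185 − 0.4746) + 2.94 × 0.4746 = 5.383 + 1.395 = 6.779 mg/L.
DO = C_s − D = 8.25 − 6.779 = 1.471 mg/L.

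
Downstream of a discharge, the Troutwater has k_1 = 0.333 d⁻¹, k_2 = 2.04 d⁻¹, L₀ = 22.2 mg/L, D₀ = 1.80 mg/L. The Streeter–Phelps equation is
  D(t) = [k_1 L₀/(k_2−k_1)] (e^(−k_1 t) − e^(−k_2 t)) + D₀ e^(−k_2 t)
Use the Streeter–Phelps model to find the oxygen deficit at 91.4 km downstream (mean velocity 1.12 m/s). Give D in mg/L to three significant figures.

Travel time t = x/v = 91.4 km / (1.12 m/s) = 91400 m / 1.12 m/s = 81610 s = 0.9445 d.
k_1 L₀/(k_2−k_1) = 0.333×22.2/(2.04−0.333) = 7.393/1.707 = 4.331 mg/L.
e^(−k_1 t) = e^(−0.333×0.9445) = 0.7301; e^(−k_2 t) = e^(−2.04×0.9445) = 0.1456.
D = 4.331 × (0.7301 − 0.1456) + 1.80 × 0.1456 = 2.531 + 0.2621 = 2.794 mg/L.

D ≈ 2.79 mg/L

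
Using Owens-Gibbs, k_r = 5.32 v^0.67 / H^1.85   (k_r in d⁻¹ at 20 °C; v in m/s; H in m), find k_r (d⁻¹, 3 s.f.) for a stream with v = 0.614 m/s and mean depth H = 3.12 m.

k_r ≈ 0.468 d⁻¹

k_r = 5.32 × 0.614^0.67 / 3.12^1.85 = 5.32 × 0.7212 / 8.207 = 0.4675 d⁻¹.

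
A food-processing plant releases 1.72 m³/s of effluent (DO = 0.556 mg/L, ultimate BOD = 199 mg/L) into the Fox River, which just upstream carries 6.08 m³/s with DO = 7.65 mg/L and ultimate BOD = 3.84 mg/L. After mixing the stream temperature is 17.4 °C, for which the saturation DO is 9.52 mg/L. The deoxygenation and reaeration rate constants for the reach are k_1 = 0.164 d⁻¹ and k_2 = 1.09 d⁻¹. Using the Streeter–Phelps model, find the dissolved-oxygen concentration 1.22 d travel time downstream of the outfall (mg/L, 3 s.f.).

Mixed DO = (6.08×7.65 + 1.72×0.556)/(6.08+1.72) = 47.47/7.800 = 6.086 mg/L.
Mixed L₀ = (6.08×3.84 + 1.72×199)/(7.800) = 365.6/7.800 = 46.88 mg/L.
Initial deficit D₀ = C_s − DO₀ = 9.52 − 6.086 = 3.434 mg/L.
D(1.22) = [0.164×46.88/(1.09−0.164)](e^(−0.164×1.22) − e^(−1.09×1.22)) + 3.434 e^(−1.09×1.22)
= 8.302 × (0.8187 − 0.2645) + 3.434 × 0.2645 = 5.509 mg/L.
DO = 9.52 − 5.509 = 4.011 mg/L.

DO ≈ 4.01 mg/L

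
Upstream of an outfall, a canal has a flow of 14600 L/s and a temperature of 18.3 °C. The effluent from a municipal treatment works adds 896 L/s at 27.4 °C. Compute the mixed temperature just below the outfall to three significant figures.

Flow-weighted mixing: C = (Q_r C_r + Q_w C_w)/(Q_r + Q_w)
= (14600×18.3 + 896×27.4)/(14600 + 896) = 291700/15500 = 18.83 °C.

18.8 °C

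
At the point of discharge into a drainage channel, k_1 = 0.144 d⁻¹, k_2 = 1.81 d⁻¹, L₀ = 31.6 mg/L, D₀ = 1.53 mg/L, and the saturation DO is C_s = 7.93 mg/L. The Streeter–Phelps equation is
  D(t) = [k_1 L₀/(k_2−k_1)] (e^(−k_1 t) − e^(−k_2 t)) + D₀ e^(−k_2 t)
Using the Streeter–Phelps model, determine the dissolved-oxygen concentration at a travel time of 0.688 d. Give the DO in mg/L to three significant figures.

DO ≈ 5.80 mg/L

k_1 L₀/(k_2−k_1) = 0.144×31.6/(1.81−0.144) = 4.550/1.666 = 2.731 mg/L.
e^(−k_1 t) = e^(−0.144×0.6880) = 0.9057; e^(−k_2 t) = e^(−1.81×0.6880) = 0.2879.
D = 2.731 × (0.9057 − 0.2879) + 1.53 × 0.2879 = 1.687 + 0.4404 = 2.128 mg/L.
DO = C_s − D = 7.93 − 2.128 = 5.802 mg/L.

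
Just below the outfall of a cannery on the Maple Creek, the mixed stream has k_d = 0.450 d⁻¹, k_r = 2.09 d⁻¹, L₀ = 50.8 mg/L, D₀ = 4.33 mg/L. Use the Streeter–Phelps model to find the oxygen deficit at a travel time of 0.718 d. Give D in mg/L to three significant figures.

k_d L₀/(k_r−k_d) = 0.450×50.8/(2.09−0.450) = 22.86/1.640 = 13.94 mg/L.
e^(−k_d t) = e^(−0.450×0.7180) = 0.7239; e^(−k_r t) = e^(−2.09×0.7180) = 0.2230.
D = 13.94 × (0.7239 − 0.2230) + 4.33 × 0.2230 = 6.982 + 0.9656 = 7.948 mg/L.

D ≈ 7.95 mg/L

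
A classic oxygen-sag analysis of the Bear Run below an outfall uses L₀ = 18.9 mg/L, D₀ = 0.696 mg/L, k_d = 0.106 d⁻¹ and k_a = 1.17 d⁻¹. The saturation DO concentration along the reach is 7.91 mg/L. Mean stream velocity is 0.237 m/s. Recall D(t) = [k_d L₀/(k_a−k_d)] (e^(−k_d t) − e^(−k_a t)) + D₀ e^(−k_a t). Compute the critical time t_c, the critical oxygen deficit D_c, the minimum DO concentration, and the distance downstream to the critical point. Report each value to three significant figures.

With k_a/k_d = 11.04 and 1 − D₀(k_a−k_d)/(k_d L₀) = 0.6304,
t_c = ln(11.04 × 0.6304) / (1.17 − 0.106) = ln(6.958) / 1.064 = 1.940/1.064 = 1.823 d.
L(t_c) = L₀ e^(−k_d t_c) = 18.9 × 0.8243 = 15.58 mg/L, and at the critical point k_a D_c = k_d L, so D_c = (0.106/1.17) × 15.58 = 1.411 mg/L.
Minimum DO = C_s − D_c = 7.91 − 1.411 = 6.499 mg/L.
x_c = v t_c = 0.237 m/s × 1.823 d × 86400 s/d = 37330 m ≈ 37.3 km.

t_c ≈ 1.82 d; D_c ≈ 1.41 mg/L; min DO ≈ 6.50 mg/L; x_c ≈ 37.3 km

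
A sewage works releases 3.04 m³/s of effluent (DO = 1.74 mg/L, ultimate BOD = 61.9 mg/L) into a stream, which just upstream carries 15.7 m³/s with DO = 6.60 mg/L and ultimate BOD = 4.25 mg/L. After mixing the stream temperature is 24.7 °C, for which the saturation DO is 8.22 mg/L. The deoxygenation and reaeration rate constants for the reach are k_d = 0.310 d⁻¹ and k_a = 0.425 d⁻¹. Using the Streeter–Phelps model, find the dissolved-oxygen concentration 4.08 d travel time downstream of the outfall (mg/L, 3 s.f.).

Mixed DO = (15.7×6.60 + 3.04×1.74)/(15.7+3.04) = 108.9/18.74 = 5.812 mg/L.
Mixed L₀ = (15.7×4.25 + 3.04×61.9)/(18.74) = 254.9/18.74 = 13.60 mg/L.
Initial deficit D₀ = C_s − DO₀ = 8.22 − 5.812 = 2.408 mg/L.
D(4.08) = [0.310×13.60/(0.425−0.310)](e^(−0.310×4.08) − e^(−0.425×4.08)) + 2.408 e^(−0.425×4.08)
= 36.67 × (0.2823 − 0.1766) + 2.408 × 0.1766 = 4.302 mg/L.
DO = 8.22 − 4.302 = 3.918 mg/L.

DO ≈ 3.92 mg/L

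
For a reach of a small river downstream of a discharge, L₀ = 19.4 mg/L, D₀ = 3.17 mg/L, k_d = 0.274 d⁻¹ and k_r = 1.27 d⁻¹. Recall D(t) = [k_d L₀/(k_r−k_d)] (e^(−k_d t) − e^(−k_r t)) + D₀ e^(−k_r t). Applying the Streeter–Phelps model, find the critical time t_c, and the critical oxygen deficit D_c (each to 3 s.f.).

t_c ≈ 0.635 d; D_c ≈ 3.52 mg/L

With k_r/k_d = 4.635 and 1 − D₀(k_r−k_d)/(k_d L₀) = 0.4060,
t_c = ln(4.635 × 0.4060) / (1.27 − 0.274) = ln(1.882) / 0.9960 = 0.6323/0.9960 = 0.6348 d.
D_c = (k_d/k_r) L₀ e^(−k_d t_c) = (0.274/1.27) × 19.4 × e^(−0.274×0.6348) = 0.2157 × 19.4 × 0.8403 = 3.517 mg/L.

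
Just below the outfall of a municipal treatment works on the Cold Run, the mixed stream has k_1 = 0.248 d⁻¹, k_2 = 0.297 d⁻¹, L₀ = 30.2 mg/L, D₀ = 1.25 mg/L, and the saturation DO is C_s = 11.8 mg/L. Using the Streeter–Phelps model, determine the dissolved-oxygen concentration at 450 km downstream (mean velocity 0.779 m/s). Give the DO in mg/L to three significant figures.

DO ≈ 3.49 mg/L

Travel time t = x/v = 450 km / (0.779 m/s) = 450000 m / 0.779 m/s = 577700 s = 6.686 d.
k_1 L₀/(k_2−k_1) = 0.248×30.2/(0.297−0.248) = 7.490/0.04900 = 152.8 mg/L.
e^(−k_1 t) = e^(−0.248×6.686) = 0.1905; e^(−k_2 t) = e^(−0.297×6.686) = 0.1373.
D = 152.8 × (0.1905 − 0.1373) + 1.25 × 0.1373 = 8.134 + 0.1716 = 8.306 mg/L.
DO = C_s − D = 11.8 − 8.306 = 3.494 mg/L.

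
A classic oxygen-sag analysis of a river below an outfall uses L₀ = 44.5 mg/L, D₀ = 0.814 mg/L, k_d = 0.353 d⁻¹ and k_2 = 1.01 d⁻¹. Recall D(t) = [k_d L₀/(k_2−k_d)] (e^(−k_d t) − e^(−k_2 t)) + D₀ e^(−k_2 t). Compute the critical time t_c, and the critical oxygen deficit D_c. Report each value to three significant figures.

t_c ≈ 1.55 d; D_c ≈ 9.01 mg/L

At the critical point dD/dt = 0, so k_d L₀ e^(−k_d t) = k_2 D. Substituting D(t) from the Streeter–Phelps equation and solving for t gives
t_c = ln[(k_2/k_d)(1 − D₀(k_2−k_d)/(k_d L₀))] / (k_2−k_d).
Here k_2−k_d = 0.6570 d⁻¹ and 1 − D₀(k_2−k_d)/(k_d L₀) = 1 − 0.814×0.6570/(0.353×44.5) = 0.9660, so
t_c = ln(2.861 × 0.9660) / 0.6570 = 1.017 / 0.6570 = 1.547 d.
D_c = (k_d/k_2) L₀ e^(−k_d t_c) = (0.353/1.01) × 44.5 × e^(−0.353×1.547) = 0.3495 × 44.5 × 0.5791 = 9.007 mg/L.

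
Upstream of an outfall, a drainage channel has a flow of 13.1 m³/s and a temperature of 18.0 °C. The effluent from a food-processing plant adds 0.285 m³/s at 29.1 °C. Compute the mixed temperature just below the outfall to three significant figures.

Flow-weighted mixing: C = (Q_r C_r + Q_w C_w)/(Q_r + Q_w)
= (13.1×18.0 + 0.285×29.1)/(13.1 + 0.285) = 244.1/13.38 = 18.24 °C.

18.2 °C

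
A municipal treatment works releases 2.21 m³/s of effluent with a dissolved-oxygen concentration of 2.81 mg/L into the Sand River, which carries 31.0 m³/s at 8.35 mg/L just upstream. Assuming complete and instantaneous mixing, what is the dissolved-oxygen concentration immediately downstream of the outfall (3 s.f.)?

7.98 mg/L

Flow-weighted mixing: C = (Q_r C_r + Q_w C_w)/(Q_r + Q_w)
= (31.0×8.35 + 2.21×2.81)/(31.0 + 2.21) = 265.1/33.21 = 7.981 mg/L.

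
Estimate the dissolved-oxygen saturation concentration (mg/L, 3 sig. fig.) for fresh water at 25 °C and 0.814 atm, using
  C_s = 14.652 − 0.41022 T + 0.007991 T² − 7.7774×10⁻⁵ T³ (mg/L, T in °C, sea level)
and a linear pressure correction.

C_s ≈ 6.65 mg/L

At sea level: C_s = 14.652 − 0.41022×25 + 0.007991×25² − 7.7774×10⁻⁵×25³ = 8.176 mg/L.
Pressure correction: C_s' = 8.176 × 0.814 = 6.655 mg/L.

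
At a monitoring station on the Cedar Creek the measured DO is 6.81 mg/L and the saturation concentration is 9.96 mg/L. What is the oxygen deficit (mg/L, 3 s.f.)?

D = C_s − C = 9.96 − 6.81 = 3.15 mg/L.

D ≈ 3.15 mg/L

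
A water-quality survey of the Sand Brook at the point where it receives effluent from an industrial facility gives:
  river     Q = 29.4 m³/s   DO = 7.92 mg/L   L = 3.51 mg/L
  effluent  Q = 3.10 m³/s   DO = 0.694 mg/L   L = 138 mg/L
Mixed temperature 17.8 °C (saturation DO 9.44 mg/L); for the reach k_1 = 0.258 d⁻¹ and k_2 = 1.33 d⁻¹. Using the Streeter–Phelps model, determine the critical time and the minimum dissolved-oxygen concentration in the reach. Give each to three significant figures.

t_c ≈ 0.760 d; minimum DO ≈ 6.83 mg/L

Mixed DO = (29.4×7.92 + 3.10×0.694)/(29.4+3.10) = 235.0/32.50 = 7.231 mg/L.
Mixed L₀ = (29.4×3.51 + 3.10×138)/(32.50) = 531.0/32.50 = 16.34 mg/L.
Initial deficit D₀ = C_s − DO₀ = 9.44 − 7.231 = 2.209 mg/L.
t_c = (1/1.072) ln[(1.33/0.258)(1 − 2.209×1.072/(0.258×16.34))] = 0.9328 × ln(2.259) = 0.7601 d.
D_c = (0.258/1.33) × 16.34 × e^(−0.258×0.7601) = 0.1940 × 16.34 × 0.8219 = 2.605 mg/L.
Minimum DO = 9.44 − 2.605 = 6.835 mg/L.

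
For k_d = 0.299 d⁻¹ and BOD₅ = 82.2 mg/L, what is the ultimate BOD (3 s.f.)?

BOD₅ = L₀(1 − e^(−5k_d)) ⇒ L₀ = BOD₅ / (1 − e^(−5×0.299))
= 82.2 / (1 − 0.2242) = 82.2 / 0.7758 = 106.0 mg/L.

L₀ ≈ 106 mg/L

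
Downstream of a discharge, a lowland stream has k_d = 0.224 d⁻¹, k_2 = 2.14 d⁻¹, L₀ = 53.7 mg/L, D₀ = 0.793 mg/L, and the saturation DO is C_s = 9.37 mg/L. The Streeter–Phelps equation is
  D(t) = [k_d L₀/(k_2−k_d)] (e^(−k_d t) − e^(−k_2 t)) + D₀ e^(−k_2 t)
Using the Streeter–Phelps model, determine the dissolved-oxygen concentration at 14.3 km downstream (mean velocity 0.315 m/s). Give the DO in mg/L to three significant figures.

DO ≈ 5.57 mg/L

Travel time t = x/v = 14.3 km / (0.315 m/s) = 14300 m / 0.315 m/s = 45400 s = 0.5254 d.
k_d L₀/(k_2−k_d) = 0.224×53.7/(2.14−0.224) = 12.03/1.916 = 6.278 mg/L.
e^(−k_d t) = e^(−0.224×0.5254) = 0.8890; e^(−k_2 t) = e^(−2.14×0.5254) = 0.3248.
D = 6.278 × (0.8890 − 0.3248) + 0.793 × 0.3248 = 3.542 + 0.2576 = 3.799 mg/L.
DO = C_s − D = 9.37 − 3.799 = 5.571 mg/L.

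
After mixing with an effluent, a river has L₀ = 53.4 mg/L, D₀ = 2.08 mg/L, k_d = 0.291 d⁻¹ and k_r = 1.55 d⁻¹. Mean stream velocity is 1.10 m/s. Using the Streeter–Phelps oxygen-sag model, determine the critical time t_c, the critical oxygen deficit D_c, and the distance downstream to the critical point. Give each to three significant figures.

With k_r/k_d = 5.326 and 1 − D₀(k_r−k_d)/(k_d L₀) = 0.8315,
t_c = ln(5.326 × 0.8315) / (1.55 − 0.291) = ln(4.429) / 1.259 = 1.488/1.259 = 1.182 d.
D_c = (k_d/k_r) L₀ e^(−k_d t_c) = (0.291/1.55) × 53.4 × e^(−0.291×1.182) = 0.1877 × 53.4 × 0.7090 = 7.108 mg/L.
x_c = v t_c = 1.10 m/s × 1.182 d × 86400 s/d = 112300 m ≈ 112 km.

t_c ≈ 1.18 d; D_c ≈ 7.11 mg/L; x_c ≈ 112 km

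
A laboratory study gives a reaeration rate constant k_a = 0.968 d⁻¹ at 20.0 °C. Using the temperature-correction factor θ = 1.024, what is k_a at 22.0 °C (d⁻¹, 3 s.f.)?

k_a(T₂) = k_a(T₁) · θ^(T₂−T₁) = 0.968 × 1.024^(22.0−20.0)
= 0.968 × 1.024^2.00 = 0.968 × 1.049 = 1.015 d⁻¹.

k_a ≈ 1.02 d⁻¹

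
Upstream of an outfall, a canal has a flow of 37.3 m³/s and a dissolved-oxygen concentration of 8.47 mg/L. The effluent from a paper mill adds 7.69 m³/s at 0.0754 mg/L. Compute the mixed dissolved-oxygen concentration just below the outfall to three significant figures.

Flow-weighted mixing: C = (Q_r C_r + Q_w C_w)/(Q_r + Q_w)
= (37.3×8.47 + 7.69×0.0754)/(37.3 + 7.69) = 316.5/44.99 = 7.035 mg/L.

7.04 mg/L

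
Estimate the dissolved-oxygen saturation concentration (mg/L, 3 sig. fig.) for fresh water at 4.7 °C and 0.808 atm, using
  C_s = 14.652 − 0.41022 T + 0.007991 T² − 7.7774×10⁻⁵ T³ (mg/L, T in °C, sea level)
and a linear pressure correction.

C_s ≈ 10.4 mg/L

At sea level: C_s = 14.652 − 0.41022×4.7 + 0.007991×4.7² − 7.7774×10⁻⁵×4.7³ = 12.89 mg/L.
Pressure correction: C_s' = 12.89 × 0.808 = 10.42 mg/L.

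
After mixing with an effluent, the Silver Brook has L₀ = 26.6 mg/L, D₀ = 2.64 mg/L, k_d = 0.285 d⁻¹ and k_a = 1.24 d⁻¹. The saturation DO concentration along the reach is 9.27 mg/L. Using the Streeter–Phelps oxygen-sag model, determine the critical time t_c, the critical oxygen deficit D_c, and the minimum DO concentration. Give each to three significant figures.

At the critical point dD/dt = 0, so k_d L₀ e^(−k_d t) = k_a D. Substituting D(t) from the Streeter–Phelps equation and solving for t gives
t_c = ln[(k_a/k_d)(1 − D₀(k_a−k_d)/(k_d L₀))] / (k_a−k_d).
Here k_a−k_d = 0.9550 d⁻¹ and 1 − D₀(k_a−k_d)/(k_d L₀) = 1 − 2.64×0.9550/(0.285×26.6) = 0.6674, so
t_c = ln(4.351 × 0.6674) / 0.9550 = 1.066 / 0.9550 = 1.116 d.
L(t_c) = L₀ e^(−k_d t_c) = 26.6 × 0.7275 = 19.35 mg/L, and at the critical point k_a D_c = k_d L, so D_c = (0.285/1.24) × 19.35 = 4.448 mg/L.
Minimum DO = C_s − D_c = 9.27 − 4.448 = 4.822 mg/L.

t_c ≈ 1.12 d; D_c ≈ 4.45 mg/L; min DO ≈ 4.82 mg/L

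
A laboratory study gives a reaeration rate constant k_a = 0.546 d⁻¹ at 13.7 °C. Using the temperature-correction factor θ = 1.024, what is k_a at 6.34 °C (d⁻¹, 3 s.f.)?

k_a(T₂) = k_a(T₁) · θ^(T₂−T₁) = 0.546 × 1.024^(6.34−13.7)
= 0.546 × 1.024^-7.36 = 0.546 × 0.8398 = 0.4585 d⁻¹.

k_a ≈ 0.459 d⁻¹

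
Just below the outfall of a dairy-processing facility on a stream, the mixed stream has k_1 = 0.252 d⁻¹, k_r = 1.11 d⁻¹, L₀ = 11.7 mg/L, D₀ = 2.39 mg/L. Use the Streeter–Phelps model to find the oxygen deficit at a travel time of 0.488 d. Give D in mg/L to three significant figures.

k_1 L₀/(k_r−k_1) = 0.252×11.7/(1.11−0.252) = 2.948/0.8580 = 3.436 mg/L.
e^(−k_1 t) = e^(−0.252×0.4880) = 0.8843; e^(−k_r t) = e^(−1.11×0.4880) = 0.5818.
D = 3.436 × (0.8843 − 0.5818) + 2.39 × 0.5818 = 1.040 + 1.390 = 2.430 mg/L.

D ≈ 2.43 mg/L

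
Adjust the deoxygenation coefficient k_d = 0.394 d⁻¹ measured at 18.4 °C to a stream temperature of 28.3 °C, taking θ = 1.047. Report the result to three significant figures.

k_d ≈ 0.621 d⁻¹

k_d(T₂) = k_d(T₁) · θ^(T₂−T₁) = 0.394 × 1.047^(28.3−18.4)
= 0.394 × 1.047^9.90 = 0.394 × 1.576 = 0.6208 d⁻¹.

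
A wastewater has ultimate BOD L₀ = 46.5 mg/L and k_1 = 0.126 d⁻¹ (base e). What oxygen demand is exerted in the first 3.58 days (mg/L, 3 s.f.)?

y ≈ 16.9 mg/L

y_t = L₀(1 − e^(−k_1 t)) = 46.5 × (1 − e^(−0.126×3.58))
= 46.5 × (1 − 0.6369) = 46.5 × 0.3631 = 16.88 mg/L.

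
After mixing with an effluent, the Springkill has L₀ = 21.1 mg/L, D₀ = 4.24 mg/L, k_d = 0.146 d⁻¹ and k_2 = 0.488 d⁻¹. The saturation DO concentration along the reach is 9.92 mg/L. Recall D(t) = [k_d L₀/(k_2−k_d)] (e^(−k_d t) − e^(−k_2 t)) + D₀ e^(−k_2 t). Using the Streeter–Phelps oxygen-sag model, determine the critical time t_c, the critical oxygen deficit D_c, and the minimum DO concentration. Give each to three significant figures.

t_c ≈ 1.67 d; D_c ≈ 4.95 mg/L; min DO ≈ 4.97 mg/L

With k_2/k_d = 3.342 and 1 − D₀(k_2−k_d)/(k_d L₀) = 0.5293,
t_c = ln(3.342 × 0.5293) / (0.488 − 0.146) = ln(1.769) / 0.3420 = 0.5705/0.3420 = 1.668 d.
L(t_c) = L₀ e^(−k_d t_c) = 21.1 × 0.7838 = 16.54 mg/L, and at the critical point k_2 D_c = k_d L, so D_c = (0.146/0.488) × 16.54 = 4.948 mg/L.
Minimum DO = C_s − D_c = 9.92 − 4.948 = 4.972 mg/L.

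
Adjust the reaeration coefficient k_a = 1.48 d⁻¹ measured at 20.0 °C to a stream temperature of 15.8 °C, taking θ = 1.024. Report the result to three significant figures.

k_a ≈ 1.34 d⁻¹

k_a(T₂) = k_a(T₁) · θ^(T₂−T₁) = 1.48 × 1.024^(15.8−20.0)
= 1.48 × 1.024^-4.20 = 1.48 × 0.9052 = 1.340 d⁻¹.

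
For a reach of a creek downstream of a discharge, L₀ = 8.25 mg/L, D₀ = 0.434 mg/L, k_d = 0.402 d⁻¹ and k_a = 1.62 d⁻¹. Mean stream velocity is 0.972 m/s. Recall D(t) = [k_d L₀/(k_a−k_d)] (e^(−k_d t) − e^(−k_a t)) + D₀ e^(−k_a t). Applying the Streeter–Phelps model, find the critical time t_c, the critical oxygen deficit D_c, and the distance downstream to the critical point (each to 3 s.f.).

t_c ≈ 1.00 d; D_c ≈ 1.37 mg/L; x_c ≈ 84.1 km

At the critical point dD/dt = 0, so k_d L₀ e^(−k_d t) = k_a D. Substituting D(t) from the Streeter–Phelps equation and solving for t gives
t_c = ln[(k_a/k_d)(1 − D₀(k_a−k_d)/(k_d L₀))] / (k_a−k_d).
Here k_a−k_d = 1.218 d⁻¹ and 1 − D₀(k_a−k_d)/(k_d L₀) = 1 − 0.434×1.218/(0.402×8.25) = 0.8406, so
t_c = ln(4.030 × 0.8406) / 1.218 = 1.220 / 1.218 = 1.002 d.
L(t_c) = L₀ e^(−k_d t_c) = 8.25 × 0.6685 = 5.515 mg/L, and at the critical point k_a D_c = k_d L, so D_c = (0.402/1.62) × 5.515 = 1.369 mg/L.
x_c = v t_c = 0.972 m/s × 1.002 d × 86400 s/d = 84130 m ≈ 84.1 km.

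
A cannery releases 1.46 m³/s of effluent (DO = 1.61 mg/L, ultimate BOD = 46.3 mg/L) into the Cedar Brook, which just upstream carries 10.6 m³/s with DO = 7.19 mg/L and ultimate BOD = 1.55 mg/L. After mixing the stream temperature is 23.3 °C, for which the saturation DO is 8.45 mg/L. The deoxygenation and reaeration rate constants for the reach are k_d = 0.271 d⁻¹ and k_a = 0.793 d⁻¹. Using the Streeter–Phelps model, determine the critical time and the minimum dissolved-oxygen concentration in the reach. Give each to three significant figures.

t_c ≈ 0.590 d; minimum DO ≈ 6.42 mg/L

Mixed DO = (10.6×7.19 + 1.46×1.61)/(10.6+1.46) = 78.56/12.06 = 6.514 mg/L.
Mixed L₀ = (10.6×1.55 + 1.46×46.3)/(12.06) = 84.03/12.06 = 6.967 mg/L.
Initial deficit D₀ = C_s − DO₀ = 8.45 − 6.514 = 1.936 mg/L.
t_c = (1/0.5220) ln[(0.793/0.271)(1 − 1.936×0.5220/(0.271×6.967))] = 1.916 × ln(1.360) = 0.5897 d.
D_c = (0.271/0.793) × 6.967 × e^(−0.271×0.5897) = 0.3417 × 6.967 × 0.8523 = 2.029 mg/L.
Minimum DO = 8.45 − 2.029 = 6.421 mg/L.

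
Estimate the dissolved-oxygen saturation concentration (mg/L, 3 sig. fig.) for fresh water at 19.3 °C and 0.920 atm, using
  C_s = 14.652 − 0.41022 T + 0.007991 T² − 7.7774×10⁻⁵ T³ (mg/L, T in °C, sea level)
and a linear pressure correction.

At sea level: C_s = 14.652 − 0.41022×19.3 + 0.007991×19.3² − 7.7774×10⁻⁵×19.3³ = 9.152 mg/L.
Pressure correction: C_s' = 9.152 × 0.920 = 8.420 mg/L.

C_s ≈ 8.42 mg/L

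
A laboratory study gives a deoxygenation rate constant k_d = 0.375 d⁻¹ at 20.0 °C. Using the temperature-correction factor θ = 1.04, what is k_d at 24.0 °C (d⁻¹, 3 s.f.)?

k_d(T₂) = k_d(T₁) · θ^(T₂−T₁) = 0.375 × 1.04^(24.0−20.0)
= 0.375 × 1.04^4.00 = 0.375 × 1.170 = 0.4387 d⁻¹.

k_d ≈ 0.439 d⁻¹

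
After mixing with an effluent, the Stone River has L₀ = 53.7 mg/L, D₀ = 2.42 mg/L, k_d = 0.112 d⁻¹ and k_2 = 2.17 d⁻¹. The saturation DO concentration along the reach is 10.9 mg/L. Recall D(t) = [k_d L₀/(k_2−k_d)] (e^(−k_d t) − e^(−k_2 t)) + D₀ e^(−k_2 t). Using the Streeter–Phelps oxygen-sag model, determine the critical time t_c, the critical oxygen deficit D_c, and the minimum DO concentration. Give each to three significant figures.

t_c ≈ 0.585 d; D_c ≈ 2.60 mg/L; min DO ≈ 8.30 mg/L

With k_2/k_d = 19.38 and 1 − D₀(k_2−k_d)/(k_d L₀) = 0.1719,
t_c = ln(19.38 × 0.1719) / (2.17 − 0.112) = ln(3.331) / 2.058 = 1.203/2.058 = 0.5847 d.
D_c = (k_d/k_2) L₀ e^(−k_d t_c) = (0.112/2.17) × 53.7 × e^(−0.112×0.5847) = 0.05161 × 53.7 × 0.9366 = 2.596 mg/L.
Minimum DO = C_s − D_c = 10.9 − 2.596 = 8.304 mg/L.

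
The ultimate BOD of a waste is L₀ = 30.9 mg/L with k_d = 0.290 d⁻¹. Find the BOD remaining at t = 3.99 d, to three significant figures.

L_t = L₀ e^(−k_d t) = 30.9 × e^(−0.290×3.99) = 30.9 × 0.3144 = 9.715 mg/L.

L ≈ 9.71 mg/L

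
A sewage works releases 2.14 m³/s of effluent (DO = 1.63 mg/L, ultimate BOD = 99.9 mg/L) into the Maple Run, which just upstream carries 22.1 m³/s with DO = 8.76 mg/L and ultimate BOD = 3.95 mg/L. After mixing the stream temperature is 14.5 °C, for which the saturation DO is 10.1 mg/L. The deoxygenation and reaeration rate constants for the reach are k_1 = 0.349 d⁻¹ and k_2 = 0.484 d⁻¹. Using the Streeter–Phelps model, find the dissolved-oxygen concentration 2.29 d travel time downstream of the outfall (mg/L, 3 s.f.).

Mixed DO = (22.1×8.76 + 2.14×1.63)/(22.1+2.14) = 197.1/24.24 = 8.131 mg/L.
Mixed L₀ = (22.1×3.95 + 2.14×99.9)/(24.24) = 301.1/24.24 = 12.42 mg/L.
Initial deficit D₀ = C_s − DO₀ = 10.1 − 8.131 = 1.969 mg/L.
D(2.29) = [0.349×12.42/(0.484−0.349)](e^(−0.349×2.29) − e^(−0.484×2.29)) + 1.969 e^(−0.484×2.29)
= 32.11 × (0.4497 − 0.3301) + 1.969 × 0.3301 = 4.490 mg/L.
DO = 10.1 − 4.490 = 5.610 mg/L.

DO ≈ 5.61 mg/L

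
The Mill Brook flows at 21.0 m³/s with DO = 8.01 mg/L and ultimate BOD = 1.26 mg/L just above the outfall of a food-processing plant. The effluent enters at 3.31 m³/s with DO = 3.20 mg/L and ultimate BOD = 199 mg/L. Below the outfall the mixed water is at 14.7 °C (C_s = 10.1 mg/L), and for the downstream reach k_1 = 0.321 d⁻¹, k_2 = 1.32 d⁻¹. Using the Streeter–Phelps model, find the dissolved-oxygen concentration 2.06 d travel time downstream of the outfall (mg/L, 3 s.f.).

Mixed DO = (21.0×8.01 + 3.31×3.20)/(21.0+3.31) = 178.8/24.31 = 7.355 mg/L.
Mixed L₀ = (21.0×1.26 + 3.31×199)/(24.31) = 685.2/24.31 = 28.18 mg/L.
Initial deficit D₀ = C_s − DO₀ = 10.1 − 7.355 = 2.745 mg/L.
D(2.06) = [0.321×28.18/(1.32−0.321)](e^(−0.321×2.06) − e^(−1.32×2.06)) + 2.745 e^(−1.32×2.06)
= 9.056 × (0.5162 − 0.06593) + 2.745 × 0.06593 = 4.259 mg/L.
DO = 10.1 − 4.259 = 5.841 mg/L.

DO ≈ 5.84 mg/L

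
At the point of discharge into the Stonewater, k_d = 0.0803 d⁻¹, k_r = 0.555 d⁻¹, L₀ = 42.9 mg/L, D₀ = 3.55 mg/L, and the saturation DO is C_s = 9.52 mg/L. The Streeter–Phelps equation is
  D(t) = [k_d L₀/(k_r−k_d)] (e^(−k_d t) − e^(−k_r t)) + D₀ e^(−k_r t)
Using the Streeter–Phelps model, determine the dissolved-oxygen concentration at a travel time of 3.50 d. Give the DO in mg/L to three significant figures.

k_d L₀/(k_r−k_d) = 0.0803×42.9/(0.555−0.0803) = 3.445/0.4747 = 7.257 mg/L.
e^(−k_d t) = e^(−0.0803×3.500) = 0.7550; e^(−k_r t) = e^(−0.555×3.500) = 0.1433.
D = 7.257 × (0.7550 − 0.1433) + 3.55 × 0.1433 = 4.439 + 0.5089 = 4.948 mg/L.
DO = C_s − D = 9.52 − 4.948 = 4.572 mg/L.

DO ≈ 4.57 mg/L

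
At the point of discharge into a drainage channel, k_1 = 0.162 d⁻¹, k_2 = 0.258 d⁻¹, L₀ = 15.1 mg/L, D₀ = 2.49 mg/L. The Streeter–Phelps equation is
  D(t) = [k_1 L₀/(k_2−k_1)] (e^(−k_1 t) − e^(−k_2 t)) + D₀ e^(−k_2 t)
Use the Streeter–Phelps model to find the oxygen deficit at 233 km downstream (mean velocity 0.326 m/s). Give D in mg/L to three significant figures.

Travel time t = x/v = 233 km / (0.326 m/s) = 233000 m / 0.326 m/s = 714700 s = 8.272 d.
k_1 L₀/(k_2−k_1) = 0.162×15.1/(0.258−0.162) = 2.446/0.09600 = 25.48 mg/L.
e^(−k_1 t) = e^(−0.162×8.272) = 0.2618; e^(−k_2 t) = e^(−0.258×8.272) = 0.1183.
D = 25.48 × (0.2618 − 0.1183) + 2.49 × 0.1183 = 3.656 + 0.2947 = 3.951 mg/L.

D ≈ 3.95 mg/L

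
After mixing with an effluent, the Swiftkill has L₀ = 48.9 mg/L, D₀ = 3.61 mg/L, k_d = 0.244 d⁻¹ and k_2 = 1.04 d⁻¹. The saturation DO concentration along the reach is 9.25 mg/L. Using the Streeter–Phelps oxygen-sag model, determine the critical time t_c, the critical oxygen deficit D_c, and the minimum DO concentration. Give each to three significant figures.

t_c ≈ 1.48 d; D_c ≈ 8.00 mg/L; min DO ≈ 1.25 mg/L

t_c = [1/(k_2−k_d)] ln[(k_2/k_d)(1 − D₀(k_2−k_d)/(k_d L₀))]
= [1/(1.04−0.244)] ln[(1.04/0.244)(1 − 3.61×0.7960/(0.244×48.9))]
= (1/0.7960) ln[4.262 × 0.7592] = 1.256 × ln(3.236) = 1.256 × 1.174 = 1.475 d.
D_c = (k_d/k_2) L₀ e^(−k_d t_c) = (0.244/1.04) × 48.9 × e^(−0.244×1.475) = 0.2346 × 48.9 × 0.6977 = 8.005 mg/L.
Minimum DO = C_s − D_c = 9.25 − 8.005 = 1.245 mg/L.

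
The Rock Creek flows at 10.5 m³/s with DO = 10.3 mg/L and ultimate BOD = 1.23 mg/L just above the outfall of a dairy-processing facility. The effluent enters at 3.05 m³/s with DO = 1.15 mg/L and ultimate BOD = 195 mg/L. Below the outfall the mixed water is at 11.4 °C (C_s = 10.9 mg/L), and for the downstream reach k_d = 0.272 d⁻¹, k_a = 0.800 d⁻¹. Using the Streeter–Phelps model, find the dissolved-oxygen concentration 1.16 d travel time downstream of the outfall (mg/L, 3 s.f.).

DO ≈ 2.13 mg/L

Mixed DO = (10.5×10.3 + 3.05×1.15)/(10.5+3.05) = 111.7/13.55 = 8.240 mg/L.
Mixed L₀ = (10.5×1.23 + 3.05×195)/(13.55) = 607.7/13.55 = 44.85 mg/L.
Initial deficit D₀ = C_s − DO₀ = 10.9 − 8.240 = 2.660 mg/L.
D(1.16) = [0.272×44.85/(0.800−0.272)](e^(−0.272×1.16) − e^(−0.800×1.16)) + 2.660 e^(−0.800×1.16)
= 23.10 × (0.7294 − 0.3953) + 2.660 × 0.3953 = 8.769 mg/L.
DO = 10.9 − 8.769 = 2.131 mg/L.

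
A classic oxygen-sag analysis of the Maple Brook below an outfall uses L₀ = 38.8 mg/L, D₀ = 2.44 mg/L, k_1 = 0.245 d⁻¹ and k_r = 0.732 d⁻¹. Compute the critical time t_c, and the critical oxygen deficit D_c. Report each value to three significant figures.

At the critical point dD/dt = 0, so k_1 L₀ e^(−k_1 t) = k_r D. Substituting D(t) from the Streeter–Phelps equation and solving for t gives
t_c = ln[(k_r/k_1)(1 − D₀(k_r−k_1)/(k_1 L₀))] / (k_r−k_1).
Here k_r−k_1 = 0.4870 d⁻¹ and 1 − D₀(k_r−k_1)/(k_1 L₀) = 1 − 2.44×0.4870/(0.245×38.8) = 0.8750, so
t_c = ln(2.988 × 0.8750) / 0.4870 = 0.9610 / 0.4870 = 1.973 d.
D_c = (k_1/k_r) L₀ e^(−k_1 t_c) = (0.245/0.732) × 38.8 × e^(−0.245×1.973) = 0.3347 × 38.8 × 0.6167 = 8.008 mg/L.

t_c ≈ 1.97 d; D_c ≈ 8.01 mg/L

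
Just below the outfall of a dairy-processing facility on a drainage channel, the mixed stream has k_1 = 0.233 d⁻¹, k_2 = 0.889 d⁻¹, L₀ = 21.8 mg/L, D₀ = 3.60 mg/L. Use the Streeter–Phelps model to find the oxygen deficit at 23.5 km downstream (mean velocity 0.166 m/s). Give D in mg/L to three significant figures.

D ≈ 4.32 mg/L

Travel time t = x/v = 23.5 km / (0.166 m/s) = 23500 m / 0.166 m/s = 141600 s = 1.638 d.
k_1 L₀/(k_2−k_1) = 0.233×21.8/(0.889−0.233) = 5.079/0.6560 = 7.743 mg/L.
e^(−k_1 t) = e^(−0.233×1.638) = 0.6827; e^(−k_2 t) = e^(−0.889×1.638) = 0.2330.
D = 7.743 × (0.6827 − 0.2330) + 3.60 × 0.2330 = 3.481 + 0.8389 = 4.320 mg/L.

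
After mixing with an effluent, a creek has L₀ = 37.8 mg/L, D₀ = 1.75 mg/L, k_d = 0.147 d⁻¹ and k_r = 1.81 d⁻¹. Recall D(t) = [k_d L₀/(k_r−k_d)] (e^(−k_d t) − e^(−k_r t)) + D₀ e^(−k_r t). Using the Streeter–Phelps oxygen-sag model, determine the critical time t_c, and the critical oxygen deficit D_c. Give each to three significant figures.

With k_r/k_d = 12.31 and 1 − D₀(k_r−k_d)/(k_d L₀) = 0.4763,
t_c = ln(12.31 × 0.4763) / (1.81 − 0.147) = ln(5.864) / 1.663 = 1.769/1.663 = 1.064 d.
D_c = (k_d/k_r) L₀ e^(−k_d t_c) = (0.147/1.81) × 37.8 × e^(−0.147×1.064) = 0.08122 × 37.8 × 0.8553 = 2.626 mg/L.

t_c ≈ 1.06 d; D_c ≈ 2.63 mg/L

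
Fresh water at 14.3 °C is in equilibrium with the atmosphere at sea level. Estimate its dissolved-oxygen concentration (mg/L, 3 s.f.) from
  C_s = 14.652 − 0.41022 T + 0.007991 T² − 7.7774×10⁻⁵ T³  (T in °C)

C_s = 14.652 − 0.41022×14.3 + 0.007991×14.3² − 7.7774×10⁻⁵×14.3³ = 10.19 mg/L.

C_s ≈ 10.2 mg/L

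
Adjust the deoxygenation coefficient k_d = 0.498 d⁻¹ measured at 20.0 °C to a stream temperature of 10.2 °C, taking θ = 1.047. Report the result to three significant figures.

k_d(T₂) = k_d(T₁) · θ^(T₂−T₁) = 0.498 × 1.047^(10.2−20.0)
= 0.498 × 1.047^-9.80 = 0.498 × 0.6376 = 0.3175 d⁻¹.

k_d ≈ 0.318 d⁻¹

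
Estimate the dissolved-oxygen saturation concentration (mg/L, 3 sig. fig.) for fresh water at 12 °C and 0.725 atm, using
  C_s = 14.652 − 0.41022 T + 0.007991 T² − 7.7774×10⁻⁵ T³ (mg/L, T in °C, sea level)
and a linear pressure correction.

At sea level: C_s = 14.652 − 0.41022×12 + 0.007991×12² − 7.7774×10⁻⁵×12³ = 10.75 mg/L.
Pressure correction: C_s' = 10.75 × 0.725 = 7.791 mg/L.

C_s ≈ 7.79 mg/L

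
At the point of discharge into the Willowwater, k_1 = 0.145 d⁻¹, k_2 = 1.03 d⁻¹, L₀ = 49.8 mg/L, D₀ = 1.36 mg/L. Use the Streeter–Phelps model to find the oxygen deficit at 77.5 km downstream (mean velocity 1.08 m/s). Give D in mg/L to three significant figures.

D ≈ 4.34 mg/L

Travel time t = x/v = 77.5 km / (1.08 m/s) = 77500 m / 1.08 m/s = 71760 s = 0.8305 d.
k_1 L₀/(k_2−k_1) = 0.145×49.8/(1.03−0.145) = 7.221/0.8850 = 8.159 mg/L.
e^(−k_1 t) = e^(−0.145×0.8305) = 0.8865; e^(−k_2 t) = e^(−1.03×0.8305) = 0.4251.
D = 8.159 × (0.8865 − 0.4251) + 1.36 × 0.4251 = 3.765 + 0.5781 = 4.343 mg/L.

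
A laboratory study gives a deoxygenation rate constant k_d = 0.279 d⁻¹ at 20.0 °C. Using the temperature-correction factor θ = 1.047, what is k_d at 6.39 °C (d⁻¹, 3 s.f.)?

k_d ≈ 0.149 d⁻¹

k_d(T₂) = k_d(T₁) · θ^(T₂−T₁) = 0.279 × 1.047^(6.39−20.0)
= 0.279 × 1.047^-13.6 = 0.279 × 0.5352 = 0.1493 d⁻¹.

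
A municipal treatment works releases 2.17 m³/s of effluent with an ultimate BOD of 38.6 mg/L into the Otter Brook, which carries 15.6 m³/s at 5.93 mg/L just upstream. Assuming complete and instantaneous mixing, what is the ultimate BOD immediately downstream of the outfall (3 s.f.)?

9.92 mg/L

Flow-weighted mixing: C = (Q_r C_r + Q_w C_w)/(Q_r + Q_w)
= (15.6×5.93 + 2.17×38.6)/(15.6 + 2.17) = 176.3/17.77 = 9.920 mg/L.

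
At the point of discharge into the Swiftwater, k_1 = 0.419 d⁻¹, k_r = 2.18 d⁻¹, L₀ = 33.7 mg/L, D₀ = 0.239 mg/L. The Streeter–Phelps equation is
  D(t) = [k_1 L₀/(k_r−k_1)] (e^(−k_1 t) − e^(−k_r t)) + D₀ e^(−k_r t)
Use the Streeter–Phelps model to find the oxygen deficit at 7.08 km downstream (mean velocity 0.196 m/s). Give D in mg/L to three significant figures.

D ≈ 3.60 mg/L

Travel time t = x/v = 7.08 km / (0.196 m/s) = 7080 m / 0.196 m/s = 36120 s = 0.4181 d.
k_1 L₀/(k_r−k_1) = 0.419×33.7/(2.18−0.419) = 14.12/1.761 = 8.018 mg/L.
e^(−k_1 t) = e^(−0.419×0.4181) = 0.8393; e^(−k_r t) = e^(−2.18×0.4181) = 0.4020.
D = 8.018 × (0.8393 − 0.4020) + 0.239 × 0.4020 = 3.507 + 0.09607 = 3.603 mg/L.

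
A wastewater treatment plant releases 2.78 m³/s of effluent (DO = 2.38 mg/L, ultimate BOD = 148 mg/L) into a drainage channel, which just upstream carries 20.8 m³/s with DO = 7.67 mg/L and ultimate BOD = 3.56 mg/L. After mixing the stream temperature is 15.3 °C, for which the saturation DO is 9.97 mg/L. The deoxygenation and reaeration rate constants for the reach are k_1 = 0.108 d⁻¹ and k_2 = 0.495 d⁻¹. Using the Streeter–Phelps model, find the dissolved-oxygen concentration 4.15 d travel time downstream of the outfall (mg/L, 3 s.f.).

DO ≈ 6.66 mg/L

Mixed DO = (20.8×7.67 + 2.78×2.38)/(20.8+2.78) = 166.2/23.58 = 7.046 mg/L.
Mixed L₀ = (20.8×3.56 + 2.78×148)/(23.58) = 485.5/23.58 = 20.59 mg/L.
Initial deficit D₀ = C_s − DO₀ = 9.97 − 7.046 = 2.924 mg/L.
D(4.15) = [0.108×20.59/(0.495−0.108)](e^(−0.108×4.15) − e^(−0.495×4.15)) + 2.924 e^(−0.495×4.15)
= 5.746 × (0.6388 − 0.1282) + 2.924 × 0.1282 = 3.308 mg/L.
DO = 9.97 − 3.308 = 6.662 mg/L.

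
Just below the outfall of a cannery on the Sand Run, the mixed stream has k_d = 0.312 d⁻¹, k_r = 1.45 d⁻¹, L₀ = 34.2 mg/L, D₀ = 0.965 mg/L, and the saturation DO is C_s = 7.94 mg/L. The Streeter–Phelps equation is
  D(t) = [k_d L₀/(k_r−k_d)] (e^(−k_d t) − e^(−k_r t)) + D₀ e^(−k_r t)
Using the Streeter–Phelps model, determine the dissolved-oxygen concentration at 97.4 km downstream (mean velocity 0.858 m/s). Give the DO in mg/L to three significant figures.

Travel time t = x/v = 97.4 km / (0.858 m/s) = 97400 m / 0.858 m/s = 113500 s = 1.314 d.
k_d L₀/(k_r−k_d) = 0.312×34.2/(1.45−0.312) = 10.67/1.138 = 9.376 mg/L.
e^(−k_d t) = e^(−0.312×1.314) = 0.6637; e^(−k_r t) = e^(−1.45×1.314) = 0.1488.
D = 9.376 × (0.6637 − 0.1488) + 0.965 × 0.1488 = 4.828 + 0.1436 = 4.971 mg/L.
DO = C_s − D = 7.94 − 4.971 = 2.969 mg/L.

DO ≈ 2.97 mg/L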